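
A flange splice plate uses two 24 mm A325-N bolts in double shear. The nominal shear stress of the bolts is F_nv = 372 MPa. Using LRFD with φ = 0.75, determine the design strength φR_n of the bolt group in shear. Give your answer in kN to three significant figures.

A_b = π × 24² / 4 = 452.4 mm².
R_n = F_nv · A_b · n · n_s = 372 × 452.4 × 2 × 2 / 1000 = 673.2 kN.
Design strength φR_n = 0.75 × 673.2 = 505 kN.

505 kN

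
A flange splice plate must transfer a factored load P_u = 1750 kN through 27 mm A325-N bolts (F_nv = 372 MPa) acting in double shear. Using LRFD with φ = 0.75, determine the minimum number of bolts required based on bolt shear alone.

6 bolts

A_b = π·27²/4 = 572.6 mm².
Per-bolt design strength φR_n = 0.75 × 372 × 572.6 × 2 / 1000 = 319.5 kN.
n ≥ 1750 / 319.5 = 5.478 → use 6 bolts.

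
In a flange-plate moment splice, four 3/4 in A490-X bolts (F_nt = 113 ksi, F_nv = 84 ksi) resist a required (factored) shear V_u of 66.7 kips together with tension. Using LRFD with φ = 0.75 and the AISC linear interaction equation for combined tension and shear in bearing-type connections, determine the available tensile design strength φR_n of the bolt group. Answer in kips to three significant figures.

105 kips

A_b = π·0.75²/4 = 0.4418 in²; f_rv = 66.7 / (4 × 0.4418) = 37.74 ksi.
F'_nt = 1.3 F_nt − (F_nt / φF_nv) f_rv = 1.3·113 − (113/(0.75·84))·37.74 = 79.2 ksi, capped at F_nt → F'_nt = 79.2 ksi.
R_n = F'_nt · A_b · n = 79.2 × 0.4418 × 4 = 140 kips.
Design strength φR_n = 0.75 × 140 = 105 kips.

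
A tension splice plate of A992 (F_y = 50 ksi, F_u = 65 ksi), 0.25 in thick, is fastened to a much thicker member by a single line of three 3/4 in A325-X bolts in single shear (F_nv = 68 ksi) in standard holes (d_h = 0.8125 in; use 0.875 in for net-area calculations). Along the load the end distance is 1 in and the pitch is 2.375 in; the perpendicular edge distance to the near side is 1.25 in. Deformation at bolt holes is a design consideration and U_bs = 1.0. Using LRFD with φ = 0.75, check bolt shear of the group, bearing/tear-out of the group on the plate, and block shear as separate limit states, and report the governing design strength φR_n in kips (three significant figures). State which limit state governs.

Bolt shear: A_b = π·0.75²/4 = 0.4418 in²; R_n = 68 × 0.4418 × 3 × 1 = 90.12 kips → 0.75 × 90.12 = 67.6 kips.
Bearing: edge l_c = 0.5938, r_n = 11.58 kips; interior l_c = 1.562, r_n = 29.25 kips; R_n = 11.58 + 2·29.25 = 70.08 kips → 52.6 kips.
Block shear: A_gv = 1.438, A_nv = 0.8906, A_nt = 0.2031 in²; R_n = min(0.6F_uA_nv, 0.6F_yA_gv) + U_bs·F_u·A_nt = 47.94 kips → 36 kips.
Block shear governs: 36 kips.

36 kips (block shear governs)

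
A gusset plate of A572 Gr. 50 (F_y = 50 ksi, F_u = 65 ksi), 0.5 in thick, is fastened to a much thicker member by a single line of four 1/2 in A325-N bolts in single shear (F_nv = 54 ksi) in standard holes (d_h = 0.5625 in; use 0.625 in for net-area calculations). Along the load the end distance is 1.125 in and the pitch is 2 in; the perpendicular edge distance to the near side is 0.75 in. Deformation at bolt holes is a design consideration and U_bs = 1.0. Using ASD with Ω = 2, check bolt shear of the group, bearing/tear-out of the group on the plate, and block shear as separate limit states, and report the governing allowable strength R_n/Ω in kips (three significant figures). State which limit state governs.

21.2 kips (bolt shear governs)

Bolt shear: A_b = π·0.5²/4 = 0.1963 in²; R_n = 54 × 0.1963 × 4 × 1 = 42.41 kips → 42.41 / 2 = 21.2 kips.
Bearing: edge l_c = 0.8438, r_n = 32.91 kips; interior l_c = 1.438, r_n = 39 kips; R_n = 32.91 + 3·39 = 149.9 kips → 75 kips.
Block shear: A_gv = 3.562, A_nv = 2.469, A_nt = 0.2188 in²; R_n = min(0.6F_uA_nv, 0.6F_yA_gv) + U_bs·F_u·A_nt = 110.5 kips → 55.2 kips.
Bolt shear governs: 21.2 kips.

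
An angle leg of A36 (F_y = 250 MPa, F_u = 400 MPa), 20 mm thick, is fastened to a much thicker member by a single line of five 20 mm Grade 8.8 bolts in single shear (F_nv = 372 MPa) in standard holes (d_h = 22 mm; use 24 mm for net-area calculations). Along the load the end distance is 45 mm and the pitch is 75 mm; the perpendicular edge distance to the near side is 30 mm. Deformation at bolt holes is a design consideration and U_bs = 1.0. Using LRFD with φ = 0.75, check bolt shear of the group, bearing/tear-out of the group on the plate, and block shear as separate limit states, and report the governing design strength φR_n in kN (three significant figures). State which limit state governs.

438 kN (bolt shear governs)

Bolt shear: A_b = π·20²/4 = 314.2 mm²; R_n = 372 × 314.2 × 5 × 1 / 1000 = 584.3 kN → 0.75 × 584.3 = 438 kN.
Bearing: edge l_c = 34, r_n = 326.4 kN; interior l_c = 53, r_n = 384 kN; R_n = 326.4 + 4·384 = 1862 kN → 1400 kN.
Block shear: A_gv = 6900, A_nv = 4740, A_nt = 360 mm²; R_n = min(0.6F_uA_nv, 0.6F_yA_gv) + U_bs·F_u·A_nt = 1179 kN → 884 kN.
Bolt shear governs: 438 kN.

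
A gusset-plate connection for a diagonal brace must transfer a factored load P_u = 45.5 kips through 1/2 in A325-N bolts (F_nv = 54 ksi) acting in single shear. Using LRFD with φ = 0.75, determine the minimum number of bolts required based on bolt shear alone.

A_b = π·0.5²/4 = 0.1963 in².
Per-bolt design strength φR_n = 0.75 × 54 × 0.1963 × 1 = 7.952 kips.
n ≥ 45.5 / 7.952 = 5.722 → use 6 bolts.

6 bolts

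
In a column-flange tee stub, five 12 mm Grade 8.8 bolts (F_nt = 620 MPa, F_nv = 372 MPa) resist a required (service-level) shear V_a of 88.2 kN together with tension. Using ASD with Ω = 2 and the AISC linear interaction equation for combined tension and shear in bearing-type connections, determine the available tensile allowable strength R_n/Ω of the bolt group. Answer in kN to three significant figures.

80.9 kN

A_b = π·12²/4 = 113.1 mm²; f_rv = 88.2 × 1000 / (5 × 113.1) = 156 MPa.
F'_nt = 1.3 F_nt − (Ω F_nt / F_nv) f_rv = 1.3·620 − (2·620/372)·156 = 286.1 MPa, capped at F_nt → F'_nt = 286.1 MPa.
R_n = F'_nt · A_b · n = 286.1 × 113.1 × 5 / 1000 = 161.8 kN.
Allowable strength R_n/Ω = 161.8 / 2 = 80.9 kN.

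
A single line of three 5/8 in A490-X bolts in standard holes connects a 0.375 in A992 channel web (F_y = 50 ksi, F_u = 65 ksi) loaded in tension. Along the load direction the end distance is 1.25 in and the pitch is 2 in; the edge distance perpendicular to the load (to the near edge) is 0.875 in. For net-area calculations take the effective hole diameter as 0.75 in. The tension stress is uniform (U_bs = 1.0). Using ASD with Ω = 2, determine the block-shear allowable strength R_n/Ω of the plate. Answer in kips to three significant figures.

Shear plane L_v = 1.25 + 2·2 = 5.25 in; A_gv = 5.25 × 0.375 = 1.969 in².
A_nv = (5.25 − 2.5·0.75) × 0.375 = 1.266 in².
A_nt = (0.875 − 0.5·0.75) × 0.375 = 0.1875 in².
0.6 F_u A_nv = 49.36 kips; 0.6 F_y A_gv = 59.06 kips → shear rupture governs the shear term.
R_n = 49.36 + 1.0 × 65 × 0.1875 = 61.55 kips.
Allowable strength R_n/Ω = 61.55 / 2 = 30.8 kips.

30.8 kips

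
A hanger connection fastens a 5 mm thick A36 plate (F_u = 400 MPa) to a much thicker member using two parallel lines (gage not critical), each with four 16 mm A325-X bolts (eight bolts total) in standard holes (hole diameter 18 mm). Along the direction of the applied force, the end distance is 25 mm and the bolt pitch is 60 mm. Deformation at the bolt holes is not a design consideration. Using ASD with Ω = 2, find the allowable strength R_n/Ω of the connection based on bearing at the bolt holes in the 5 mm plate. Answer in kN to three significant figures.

336 kN

Per bolt r_n = 1.5 l_c t F_u ≤ 3.0 d t F_u; upper limit = 3.0 × 16 × 5 × 400 / 1000 = 96 kN.
Edge bolt: l_c = 25 − 18/2 = 16 mm → 1.5 × 16 × 5 × 400 / 1000 = 48 → r_n = 48 kN.
Interior bolts: l_c = 60 − 18 = 42 mm → 1.5 × 42 × 5 × 400 / 1000 = 126 → r_n = 96 kN.
R_n = 2 × 48 + 6 × 96 = 672 kN.
Allowable strength R_n/Ω = 672 / 2 = 336 kN.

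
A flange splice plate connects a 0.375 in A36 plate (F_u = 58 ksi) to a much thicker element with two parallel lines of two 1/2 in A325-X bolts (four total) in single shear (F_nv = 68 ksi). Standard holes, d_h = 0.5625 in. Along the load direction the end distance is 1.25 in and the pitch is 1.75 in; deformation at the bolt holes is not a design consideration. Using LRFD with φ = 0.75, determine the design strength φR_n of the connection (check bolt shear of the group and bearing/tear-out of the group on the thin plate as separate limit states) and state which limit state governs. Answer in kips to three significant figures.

Bolt shear: A_b = π·0.5²/4 = 0.1963 in²; R_n = 68 × 0.1963 × 4 × 1 = 53.41 kips → 0.75 × 53.41 = 40.1 kips.
Bearing (1.5 l_c t F_u ≤ 3.0 d t F_u): upper limit = 3.0·0.5·0.375·58 = 32.62 kips.
  Edge l_c = 1.25 − 0.5625/2 = 0.9688 → r_n = 31.61 kips; interior l_c = 1.75 − 0.5625 = 1.188 → r_n = 32.62 kips.
  R_n,bearing = 2·31.61 + 2·32.62 = 128.5 kips → 0.75 × 128.5 = 96.3 kips.
Bolt shear governs: 40.1 kips.

40.1 kips (bolt shear governs)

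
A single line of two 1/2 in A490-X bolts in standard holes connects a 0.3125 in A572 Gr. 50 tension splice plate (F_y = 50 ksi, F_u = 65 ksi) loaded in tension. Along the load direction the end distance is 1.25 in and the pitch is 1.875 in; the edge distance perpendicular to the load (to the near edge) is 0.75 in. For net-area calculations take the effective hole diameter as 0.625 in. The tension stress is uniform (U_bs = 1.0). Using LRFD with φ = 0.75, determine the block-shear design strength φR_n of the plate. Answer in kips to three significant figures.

26.7 kips

Shear plane L_v = 1.25 + 1·1.875 = 3.125 in; A_gv = 3.125 × 0.3125 = 0.9766 in².
A_nv = (3.125 − 1.5·0.625) × 0.3125 = 0.6836 in².
A_nt = (0.75 − 0.5·0.625) × 0.3125 = 0.1367 in².
0.6 F_u A_nv = 26.66 kips; 0.6 F_y A_gv = 29.3 kips → shear rupture governs the shear term.
R_n = 26.66 + 1.0 × 65 × 0.1367 = 35.55 kips.
Design strength φR_n = 0.75 × 35.55 = 26.7 kips.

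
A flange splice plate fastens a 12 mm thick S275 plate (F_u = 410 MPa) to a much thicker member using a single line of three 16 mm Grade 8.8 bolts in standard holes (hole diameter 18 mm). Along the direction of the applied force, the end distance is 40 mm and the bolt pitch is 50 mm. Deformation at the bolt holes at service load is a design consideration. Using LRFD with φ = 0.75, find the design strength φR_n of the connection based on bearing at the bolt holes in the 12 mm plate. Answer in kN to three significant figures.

421 kN

Per bolt r_n = 1.2 l_c t F_u ≤ 2.4 d t F_u; upper limit = 2.4 × 16 × 12 × 410 / 1000 = 188.9 kN.
Edge bolt: l_c = 40 − 18/2 = 31 mm → 1.2 × 31 × 12 × 410 / 1000 = 183 → r_n = 183 kN.
Interior bolts: l_c = 50 − 18 = 32 mm → 1.2 × 32 × 12 × 410 / 1000 = 188.9 → r_n = 188.9 kN.
R_n = 1 × 183 + 2 × 188.9 = 560.9 kN.
Design strength φR_n = 0.75 × 560.9 = 421 kN.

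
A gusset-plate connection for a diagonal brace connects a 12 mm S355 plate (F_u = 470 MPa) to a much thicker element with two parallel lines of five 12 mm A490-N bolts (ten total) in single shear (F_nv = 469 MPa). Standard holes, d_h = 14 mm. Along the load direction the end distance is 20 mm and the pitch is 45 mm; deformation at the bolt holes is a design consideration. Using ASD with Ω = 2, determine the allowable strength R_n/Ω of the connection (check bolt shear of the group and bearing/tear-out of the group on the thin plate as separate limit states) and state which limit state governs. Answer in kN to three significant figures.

Bolt shear: A_b = π·12²/4 = 113.1 mm²; R_n = 469 × 113.1 × 10 × 1 / 1000 = 530.4 kN → 530.4 / 2 = 265 kN.
Bearing (1.2 l_c t F_u ≤ 2.4 d t F_u): upper limit = 2.4·12·12·470 / 1000 = 162.4 kN.
  Edge l_c = 20 − 14/2 = 13 → r_n = 87.98 kN; interior l_c = 45 − 14 = 31 → r_n = 162.4 kN.
  R_n,bearing = 2·87.98 + 8·162.4 = 1475 kN → 1475 / 2 = 738 kN.
Bolt shear governs: 265 kN.

265 kN (bolt shear governs)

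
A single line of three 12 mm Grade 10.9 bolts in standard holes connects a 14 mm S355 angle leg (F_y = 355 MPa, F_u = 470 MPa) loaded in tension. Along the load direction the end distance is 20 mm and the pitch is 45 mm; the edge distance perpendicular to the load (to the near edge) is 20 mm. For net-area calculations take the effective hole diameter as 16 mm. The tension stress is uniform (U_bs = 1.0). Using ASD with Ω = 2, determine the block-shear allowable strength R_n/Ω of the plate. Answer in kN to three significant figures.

178 kN

Shear plane L_v = 20 + 2·45 = 110 mm; A_gv = 110 × 14 = 1540 mm².
A_nv = (110 − 2.5·16) × 14 = 980 mm².
A_nt = (20 − 0.5·16) × 14 = 168 mm².
0.6 F_u A_nv = 276.4 kN; 0.6 F_y A_gv = 328 kN → shear rupture governs the shear term.
R_n = 276.4 + 1.0 × 470 × 168 / 1000 = 355.3 kN.
Allowable strength R_n/Ω = 355.3 / 2 = 178 kN.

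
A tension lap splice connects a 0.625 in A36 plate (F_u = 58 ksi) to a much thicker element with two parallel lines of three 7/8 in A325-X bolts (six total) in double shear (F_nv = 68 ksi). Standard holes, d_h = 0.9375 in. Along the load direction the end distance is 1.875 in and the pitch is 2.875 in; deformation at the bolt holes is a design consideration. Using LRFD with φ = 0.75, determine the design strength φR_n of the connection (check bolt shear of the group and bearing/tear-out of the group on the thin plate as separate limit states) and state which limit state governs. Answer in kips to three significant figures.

320 kips (bearing governs)

Bolt shear: A_b = π·0.875²/4 = 0.6013 in²; R_n = 68 × 0.6013 × 6 × 2 = 490.7 kips → 0.75 × 490.7 = 368 kips.
Bearing (1.2 l_c t F_u ≤ 2.4 d t F_u): upper limit = 2.4·0.875·0.625·58 = 76.12 kips.
  Edge l_c = 1.875 − 0.9375/2 = 1.406 → r_n = 61.17 kips; interior l_c = 2.875 − 0.9375 = 1.938 → r_n = 76.12 kips.
  R_n,bearing = 2·61.17 + 4·76.12 = 426.8 kips → 0.75 × 426.8 = 320 kips.
Bearing governs: 320 kips.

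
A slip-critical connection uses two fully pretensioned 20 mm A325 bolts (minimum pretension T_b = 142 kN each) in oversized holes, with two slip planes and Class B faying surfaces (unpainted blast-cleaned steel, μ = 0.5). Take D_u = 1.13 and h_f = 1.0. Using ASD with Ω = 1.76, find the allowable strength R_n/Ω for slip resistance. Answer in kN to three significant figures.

182 kN

R_n = μ · D_u · h_f · T_b · n_s · n_b = 0.5 × 1.13 × 1.0 × 142 × 2 × 2 = 320.9 kN.
Allowable strength R_n/Ω = 320.9 / 1.76 = 182 kN.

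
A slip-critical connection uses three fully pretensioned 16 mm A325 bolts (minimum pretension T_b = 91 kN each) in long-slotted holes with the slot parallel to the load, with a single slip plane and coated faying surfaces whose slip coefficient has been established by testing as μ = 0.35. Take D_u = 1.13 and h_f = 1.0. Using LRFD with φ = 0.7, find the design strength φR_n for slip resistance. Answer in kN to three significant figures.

R_n = μ · D_u · h_f · T_b · n_s · n_b = 0.35 × 1.13 × 1.0 × 91 × 1 × 3 = 108 kN.
Design strength φR_n = 0.7 × 108 = 75.6 kN.

75.6 kN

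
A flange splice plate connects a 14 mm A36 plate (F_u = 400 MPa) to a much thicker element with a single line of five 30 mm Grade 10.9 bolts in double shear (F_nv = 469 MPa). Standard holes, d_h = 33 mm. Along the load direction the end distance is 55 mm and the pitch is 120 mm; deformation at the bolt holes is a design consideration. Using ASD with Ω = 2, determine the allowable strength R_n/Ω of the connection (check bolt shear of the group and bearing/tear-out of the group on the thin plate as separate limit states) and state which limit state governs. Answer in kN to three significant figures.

936 kN (bearing governs)

Bolt shear: A_b = π·30²/4 = 706.9 mm²; R_n = 469 × 706.9 × 5 × 2 / 1000 = 3315 kN → 3315 / 2 = 1660 kN.
Bearing (1.2 l_c t F_u ≤ 2.4 d t F_u): upper limit = 2.4·30·14·400 / 1000 = 403.2 kN.
  Edge l_c = 55 − 33/2 = 38.5 → r_n = 258.7 kN; interior l_c = 120 − 33 = 87 → r_n = 403.2 kN.
  R_n,bearing = 1·258.7 + 4·403.2 = 1872 kN → 1872 / 2 = 936 kN.
Bearing governs: 936 kN.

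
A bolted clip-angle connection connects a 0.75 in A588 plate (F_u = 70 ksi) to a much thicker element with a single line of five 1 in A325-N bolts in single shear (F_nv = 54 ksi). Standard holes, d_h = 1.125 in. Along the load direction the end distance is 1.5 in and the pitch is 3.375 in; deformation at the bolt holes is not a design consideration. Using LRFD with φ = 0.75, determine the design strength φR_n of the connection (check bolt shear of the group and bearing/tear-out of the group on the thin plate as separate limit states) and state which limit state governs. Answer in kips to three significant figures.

Bolt shear: A_b = π·1²/4 = 0.7854 in²; R_n = 54 × 0.7854 × 5 × 1 = 212.1 kips → 0.75 × 212.1 = 159 kips.
Bearing (1.5 l_c t F_u ≤ 3.0 d t F_u): upper limit = 3.0·1·0.75·70 = 157.5 kips.
  Edge l_c = 1.5 − 1.125/2 = 0.9375 → r_n = 73.83 kips; interior l_c = 3.375 − 1.125 = 2.25 → r_n = 157.5 kips.
  R_n,bearing = 1·73.83 + 4·157.5 = 703.8 kips → 0.75 × 703.8 = 528 kips.
Bolt shear governs: 159 kips.

159 kips (bolt shear governs)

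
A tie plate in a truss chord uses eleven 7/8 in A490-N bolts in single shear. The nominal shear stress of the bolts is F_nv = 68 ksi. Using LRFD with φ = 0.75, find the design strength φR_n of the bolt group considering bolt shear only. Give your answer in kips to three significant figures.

337 kips

A_b = π × 0.875² / 4 = 0.6013 in².
R_n = F_nv · A_b · n · n_s = 68 × 0.6013 × 11 × 1 = 449.8 kips.
Design strength φR_n = 0.75 × 449.8 = 337 kips.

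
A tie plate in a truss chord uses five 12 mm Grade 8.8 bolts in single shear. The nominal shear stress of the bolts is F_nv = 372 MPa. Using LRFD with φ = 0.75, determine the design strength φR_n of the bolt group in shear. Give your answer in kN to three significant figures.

A_b = π × 12² / 4 = 113.1 mm².
R_n = F_nv · A_b · n · n_s = 372 × 113.1 × 5 × 1 / 1000 = 210.4 kN.
Design strength φR_n = 0.75 × 210.4 = 158 kN.

158 kN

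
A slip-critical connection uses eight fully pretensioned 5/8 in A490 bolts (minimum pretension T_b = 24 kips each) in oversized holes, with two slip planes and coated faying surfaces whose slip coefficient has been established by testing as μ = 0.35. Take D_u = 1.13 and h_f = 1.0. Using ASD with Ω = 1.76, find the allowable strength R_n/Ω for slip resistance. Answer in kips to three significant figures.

R_n = μ · D_u · h_f · T_b · n_s · n_b = 0.35 × 1.13 × 1.0 × 24 × 2 × 8 = 151.9 kips.
Allowable strength R_n/Ω = 151.9 / 1.76 = 86.3 kips.

86.3 kips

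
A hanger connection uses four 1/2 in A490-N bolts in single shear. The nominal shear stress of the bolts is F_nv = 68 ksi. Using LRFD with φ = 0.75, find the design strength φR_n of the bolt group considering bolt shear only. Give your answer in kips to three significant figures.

A_b = π × 0.5² / 4 = 0.1963 in².
R_n = F_nv · A_b · n · n_s = 68 × 0.1963 × 4 × 1 = 53.41 kips.
Design strength φR_n = 0.75 × 53.41 = 40.1 kips.

40.1 kips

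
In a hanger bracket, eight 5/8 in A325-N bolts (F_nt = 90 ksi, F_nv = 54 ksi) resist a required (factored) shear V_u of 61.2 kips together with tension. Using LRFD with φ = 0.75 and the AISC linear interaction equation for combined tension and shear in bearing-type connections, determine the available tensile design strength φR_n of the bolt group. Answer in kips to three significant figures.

113 kips

A_b = π·0.625²/4 = 0.3068 in²; f_rv = 61.2 / (8 × 0.3068) = 24.94 ksi.
F'_nt = 1.3 F_nt − (F_nt / φF_nv) f_rv = 1.3·90 − (90/(0.75·54))·24.94 = 61.59 ksi, capped at F_nt → F'_nt = 61.59 ksi.
R_n = F'_nt · A_b · n = 61.59 × 0.3068 × 8 = 151.2 kips.
Design strength φR_n = 0.75 × 151.2 = 113 kips.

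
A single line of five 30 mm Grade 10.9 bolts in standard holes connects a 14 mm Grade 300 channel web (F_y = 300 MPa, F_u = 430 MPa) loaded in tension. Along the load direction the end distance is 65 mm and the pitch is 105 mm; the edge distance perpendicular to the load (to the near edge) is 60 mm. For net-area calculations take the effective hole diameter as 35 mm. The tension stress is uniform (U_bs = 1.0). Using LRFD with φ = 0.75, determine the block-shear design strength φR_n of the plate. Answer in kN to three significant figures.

1080 kN

Shear plane L_v = 65 + 4·105 = 485 mm; A_gv = 485 × 14 = 6790 mm².
A_nv = (485 − 4.5·35) × 14 = 4585 mm².
A_nt = (60 − 0.5·35) × 14 = 595 mm².
0.6 F_u A_nv = 1183 kN; 0.6 F_y A_gv = 1222 kN → shear rupture governs the shear term.
R_n = 1183 + 1.0 × 430 × 595 / 1000 = 1439 kN.
Design strength φR_n = 0.75 × 1439 = 1080 kN.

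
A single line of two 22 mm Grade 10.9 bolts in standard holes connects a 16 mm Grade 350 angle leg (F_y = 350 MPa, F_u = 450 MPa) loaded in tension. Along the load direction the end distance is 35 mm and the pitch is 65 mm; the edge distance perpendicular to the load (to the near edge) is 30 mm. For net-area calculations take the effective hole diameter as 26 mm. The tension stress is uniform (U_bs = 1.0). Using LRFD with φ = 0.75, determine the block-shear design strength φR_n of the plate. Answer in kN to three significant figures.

Shear plane L_v = 35 + 1·65 = 100 mm; A_gv = 100 × 16 = 1600 mm².
A_nv = (100 − 1.5·26) × 16 = 976 mm².
A_nt = (30 − 0.5·26) × 16 = 272 mm².
0.6 F_u A_nv = 263.5 kN; 0.6 F_y A_gv = 336 kN → shear rupture governs the shear term.
R_n = 263.5 + 1.0 × 450 × 272 / 1000 = 385.9 kN.
Design strength φR_n = 0.75 × 385.9 = 289 kN.

289 kN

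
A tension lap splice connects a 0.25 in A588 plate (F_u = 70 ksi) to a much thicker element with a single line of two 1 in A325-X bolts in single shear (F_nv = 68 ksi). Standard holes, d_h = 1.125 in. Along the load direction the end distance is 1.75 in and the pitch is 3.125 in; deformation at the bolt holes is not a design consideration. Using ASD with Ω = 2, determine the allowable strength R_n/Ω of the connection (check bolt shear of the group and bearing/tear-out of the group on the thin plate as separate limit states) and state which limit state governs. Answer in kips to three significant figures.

Bolt shear: A_b = π·1²/4 = 0.7854 in²; R_n = 68 × 0.7854 × 2 × 1 = 106.8 kips → 106.8 / 2 = 53.4 kips.
Bearing (1.5 l_c t F_u ≤ 3.0 d t F_u): upper limit = 3.0·1·0.25·70 = 52.5 kips.
  Edge l_c = 1.75 − 1.125/2 = 1.188 → r_n = 31.17 kips; interior l_c = 3.125 − 1.125 = 2 → r_n = 52.5 kips.
  R_n,bearing = 1·31.17 + 1·52.5 = 83.67 kips → 83.67 / 2 = 41.8 kips.
Bearing governs: 41.8 kips.

41.8 kips (bearing governs)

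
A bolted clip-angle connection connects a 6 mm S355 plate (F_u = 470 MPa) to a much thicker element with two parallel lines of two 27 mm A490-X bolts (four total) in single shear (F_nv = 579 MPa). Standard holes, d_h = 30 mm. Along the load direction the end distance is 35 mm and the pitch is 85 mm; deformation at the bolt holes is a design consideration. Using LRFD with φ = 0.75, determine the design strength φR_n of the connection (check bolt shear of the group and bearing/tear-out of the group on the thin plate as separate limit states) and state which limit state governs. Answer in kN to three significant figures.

376 kN (bearing governs)

Bolt shear: A_b = π·27²/4 = 572.6 mm²; R_n = 579 × 572.6 × 4 × 1 / 1000 = 1326 kN → 0.75 × 1326 = 995 kN.
Bearing (1.2 l_c t F_u ≤ 2.4 d t F_u): upper limit = 2.4·27·6·470 / 1000 = 182.7 kN.
  Edge l_c = 35 − 30/2 = 20 → r_n = 67.68 kN; interior l_c = 85 − 30 = 55 → r_n = 182.7 kN.
  R_n,bearing = 2·67.68 + 2·182.7 = 500.8 kN → 0.75 × 500.8 = 376 kN.
Bearing governs: 376 kN.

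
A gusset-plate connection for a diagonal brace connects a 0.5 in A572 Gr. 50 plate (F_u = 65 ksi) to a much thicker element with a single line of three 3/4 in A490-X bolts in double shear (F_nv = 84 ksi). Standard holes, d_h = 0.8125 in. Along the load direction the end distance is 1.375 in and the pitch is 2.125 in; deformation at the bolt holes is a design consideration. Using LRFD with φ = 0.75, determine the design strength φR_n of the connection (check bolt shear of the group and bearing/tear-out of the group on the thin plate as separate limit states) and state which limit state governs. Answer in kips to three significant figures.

Bolt shear: A_b = π·0.75²/4 = 0.4418 in²; R_n = 84 × 0.4418 × 3 × 2 = 222.7 kips → 0.75 × 222.7 = 167 kips.
Bearing (1.2 l_c t F_u ≤ 2.4 d t F_u): upper limit = 2.4·0.75·0.5·65 = 58.5 kips.
  Edge l_c = 1.375 − 0.8125/2 = 0.9688 → r_n = 37.78 kips; interior l_c = 2.125 − 0.8125 = 1.312 → r_n = 51.19 kips.
  R_n,bearing = 1·37.78 + 2·51.19 = 140.2 kips → 0.75 × 140.2 = 105 kips.
Bearing governs: 105 kips.

105 kips (bearing governs)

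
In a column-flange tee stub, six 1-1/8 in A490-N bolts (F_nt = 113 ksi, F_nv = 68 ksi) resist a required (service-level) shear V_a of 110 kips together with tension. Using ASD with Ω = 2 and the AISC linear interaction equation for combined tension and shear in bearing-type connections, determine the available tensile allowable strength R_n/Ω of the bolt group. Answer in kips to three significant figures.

A_b = π·1.125²/4 = 0.994 in²; f_rv = 110 / (6 × 0.994) = 18.44 ksi.
F'_nt = 1.3 F_nt − (Ω F_nt / F_nv) f_rv = 1.3·113 − (2·113/68)·18.44 = 85.6 ksi, capped at F_nt → F'_nt = 85.6 ksi.
R_n = F'_nt · A_b · n = 85.6 × 0.994 × 6 = 510.5 kips.
Allowable strength R_n/Ω = 510.5 / 2 = 255 kips.

255 kips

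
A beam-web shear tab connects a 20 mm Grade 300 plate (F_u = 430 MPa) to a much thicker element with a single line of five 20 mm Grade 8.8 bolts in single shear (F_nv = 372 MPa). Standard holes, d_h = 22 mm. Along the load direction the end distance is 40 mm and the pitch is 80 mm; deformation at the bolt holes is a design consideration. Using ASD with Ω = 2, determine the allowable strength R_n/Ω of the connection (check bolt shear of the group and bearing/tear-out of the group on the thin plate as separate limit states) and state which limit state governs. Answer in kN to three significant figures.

292 kN (bolt shear governs)

Bolt shear: A_b = π·20²/4 = 314.2 mm²; R_n = 372 × 314.2 × 5 × 1 / 1000 = 584.3 kN → 584.3 / 2 = 292 kN.
Bearing (1.2 l_c t F_u ≤ 2.4 d t F_u): upper limit = 2.4·20·20·430 / 1000 = 412.8 kN.
  Edge l_c = 40 − 22/2 = 29 → r_n = 299.3 kN; interior l_c = 80 − 22 = 58 → r_n = 412.8 kN.
  R_n,bearing = 1·299.3 + 4·412.8 = 1950 kN → 1950 / 2 = 975 kN.
Bolt shear governs: 292 kN.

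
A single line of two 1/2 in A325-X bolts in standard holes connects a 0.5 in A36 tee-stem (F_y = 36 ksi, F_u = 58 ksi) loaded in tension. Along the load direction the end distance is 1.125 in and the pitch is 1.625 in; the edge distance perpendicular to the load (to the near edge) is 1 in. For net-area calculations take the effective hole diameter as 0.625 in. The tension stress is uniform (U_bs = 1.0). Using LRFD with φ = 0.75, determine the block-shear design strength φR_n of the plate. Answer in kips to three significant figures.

Shear plane L_v = 1.125 + 1·1.625 = 2.75 in; A_gv = 2.75 × 0.5 = 1.375 in².
A_nv = (2.75 − 1.5·0.625) × 0.5 = 0.9062 in².
A_nt = (1 − 0.5·0.625) × 0.5 = 0.3438 in².
0.6 F_u A_nv = 31.54 kips; 0.6 F_y A_gv = 29.7 kips → shear yielding governs the shear term.
R_n = 29.7 + 1.0 × 58 × 0.3438 = 49.64 kips.
Design strength φR_n = 0.75 × 49.64 = 37.2 kips.

37.2 kips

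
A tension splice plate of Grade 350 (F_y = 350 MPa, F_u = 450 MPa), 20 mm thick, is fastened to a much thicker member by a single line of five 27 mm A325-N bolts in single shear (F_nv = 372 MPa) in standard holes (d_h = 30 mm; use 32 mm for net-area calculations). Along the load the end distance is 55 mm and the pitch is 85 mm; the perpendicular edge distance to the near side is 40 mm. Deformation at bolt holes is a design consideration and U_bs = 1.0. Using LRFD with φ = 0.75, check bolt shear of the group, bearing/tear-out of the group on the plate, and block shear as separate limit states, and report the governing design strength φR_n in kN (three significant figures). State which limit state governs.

Bolt shear: A_b = π·27²/4 = 572.6 mm²; R_n = 372 × 572.6 × 5 × 1 / 1000 = 1065 kN → 0.75 × 1065 = 799 kN.
Bearing: edge l_c = 40, r_n = 432 kN; interior l_c = 55, r_n = 583.2 kN; R_n = 432 + 4·583.2 = 2765 kN → 2070 kN.
Block shear: A_gv = 7900, A_nv = 5020, A_nt = 480 mm²; R_n = min(0.6F_uA_nv, 0.6F_yA_gv) + U_bs·F_u·A_nt = 1571 kN → 1180 kN.
Bolt shear governs: 799 kN.

799 kN (bolt shear governs)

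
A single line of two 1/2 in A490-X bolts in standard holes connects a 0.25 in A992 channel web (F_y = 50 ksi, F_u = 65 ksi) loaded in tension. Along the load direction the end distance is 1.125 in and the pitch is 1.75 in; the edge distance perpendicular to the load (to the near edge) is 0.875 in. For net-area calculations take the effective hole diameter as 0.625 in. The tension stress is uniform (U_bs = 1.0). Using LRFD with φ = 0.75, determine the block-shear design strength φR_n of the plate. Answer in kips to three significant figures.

21 kips

Shear plane L_v = 1.125 + 1·1.75 = 2.875 in; A_gv = 2.875 × 0.25 = 0.7188 in².
A_nv = (2.875 − 1.5·0.625) × 0.25 = 0.4844 in².
A_nt = (0.875 − 0.5·0.625) × 0.25 = 0.1406 in².
0.6 F_u A_nv = 18.89 kips; 0.6 F_y A_gv = 21.56 kips → shear rupture governs the shear term.
R_n = 18.89 + 1.0 × 65 × 0.1406 = 28.03 kips.
Design strength φR_n = 0.75 × 28.03 = 21 kips.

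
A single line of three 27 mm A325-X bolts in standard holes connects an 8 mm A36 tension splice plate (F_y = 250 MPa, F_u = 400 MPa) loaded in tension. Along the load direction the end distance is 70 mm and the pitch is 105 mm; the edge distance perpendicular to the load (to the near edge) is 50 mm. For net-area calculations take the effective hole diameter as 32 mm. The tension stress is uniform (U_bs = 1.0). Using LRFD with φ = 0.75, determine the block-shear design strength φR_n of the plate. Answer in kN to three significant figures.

334 kN

Shear plane L_v = 70 + 2·105 = 280 mm; A_gv = 280 × 8 = 2240 mm².
A_nv = (280 − 2.5·32) × 8 = 1600 mm².
A_nt = (50 − 0.5·32) × 8 = 272 mm².
0.6 F_u A_nv = 384 kN; 0.6 F_y A_gv = 336 kN → shear yielding governs the shear term.
R_n = 336 + 1.0 × 400 × 272 / 1000 = 444.8 kN.
Design strength φR_n = 0.75 × 444.8 = 334 kN.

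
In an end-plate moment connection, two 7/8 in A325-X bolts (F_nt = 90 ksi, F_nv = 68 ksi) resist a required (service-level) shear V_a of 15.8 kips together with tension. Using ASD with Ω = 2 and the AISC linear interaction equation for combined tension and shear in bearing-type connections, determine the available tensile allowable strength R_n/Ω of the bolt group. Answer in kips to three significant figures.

49.4 kips

A_b = π·0.875²/4 = 0.6013 in²; f_rv = 15.8 / (2 × 0.6013) = 13.14 ksi.
F'_nt = 1.3 F_nt − (Ω F_nt / F_nv) f_rv = 1.3·90 − (2·90/68)·13.14 = 82.22 ksi, capped at F_nt → F'_nt = 82.22 ksi.
R_n = F'_nt · A_b · n = 82.22 × 0.6013 × 2 = 98.89 kips.
Allowable strength R_n/Ω = 98.89 / 2 = 49.4 kips.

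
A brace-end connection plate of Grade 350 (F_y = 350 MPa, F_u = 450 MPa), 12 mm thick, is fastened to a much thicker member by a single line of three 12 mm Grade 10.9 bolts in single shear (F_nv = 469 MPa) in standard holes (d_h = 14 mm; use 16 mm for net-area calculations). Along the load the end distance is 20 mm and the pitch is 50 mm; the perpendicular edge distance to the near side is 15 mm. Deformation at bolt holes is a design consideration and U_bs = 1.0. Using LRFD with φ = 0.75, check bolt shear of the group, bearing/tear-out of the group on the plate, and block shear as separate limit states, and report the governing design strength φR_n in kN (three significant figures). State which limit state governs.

119 kN (bolt shear governs)

Bolt shear: A_b = π·12²/4 = 113.1 mm²; R_n = 469 × 113.1 × 3 × 1 / 1000 = 159.1 kN → 0.75 × 159.1 = 119 kN.
Bearing: edge l_c = 13, r_n = 84.24 kN; interior l_c = 36, r_n = 155.5 kN; R_n = 84.24 + 2·155.5 = 395.3 kN → 296 kN.
Block shear: A_gv = 1440, A_nv = 960, A_nt = 84 mm²; R_n = min(0.6F_uA_nv, 0.6F_yA_gv) + U_bs·F_u·A_nt = 297 kN → 223 kN.
Bolt shear governs: 119 kN.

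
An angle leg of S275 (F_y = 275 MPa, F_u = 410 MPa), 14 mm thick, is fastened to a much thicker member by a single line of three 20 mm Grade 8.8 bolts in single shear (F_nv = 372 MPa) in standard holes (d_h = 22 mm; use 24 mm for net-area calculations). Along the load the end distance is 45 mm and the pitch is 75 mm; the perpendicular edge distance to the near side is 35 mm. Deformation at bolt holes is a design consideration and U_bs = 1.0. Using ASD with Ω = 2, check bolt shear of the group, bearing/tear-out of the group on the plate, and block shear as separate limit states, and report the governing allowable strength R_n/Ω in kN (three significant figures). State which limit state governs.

Bolt shear: A_b = π·20²/4 = 314.2 mm²; R_n = 372 × 314.2 × 3 × 1 / 1000 = 350.6 kN → 350.6 / 2 = 175 kN.
Bearing: edge l_c = 34, r_n = 234.2 kN; interior l_c = 53, r_n = 275.5 kN; R_n = 234.2 + 2·275.5 = 785.2 kN → 393 kN.
Block shear: A_gv = 2730, A_nv = 1890, A_nt = 322 mm²; R_n = min(0.6F_uA_nv, 0.6F_yA_gv) + U_bs·F_u·A_nt = 582.5 kN → 291 kN.
Bolt shear governs: 175 kN.

175 kN (bolt shear governs)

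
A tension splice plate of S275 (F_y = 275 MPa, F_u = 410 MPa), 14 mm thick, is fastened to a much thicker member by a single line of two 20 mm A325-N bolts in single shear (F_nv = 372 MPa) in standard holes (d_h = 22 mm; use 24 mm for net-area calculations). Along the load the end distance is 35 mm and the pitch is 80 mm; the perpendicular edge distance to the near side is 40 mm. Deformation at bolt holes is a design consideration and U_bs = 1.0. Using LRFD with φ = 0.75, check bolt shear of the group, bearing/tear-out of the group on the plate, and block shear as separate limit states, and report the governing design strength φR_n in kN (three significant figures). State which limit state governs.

175 kN (bolt shear governs)

Bolt shear: A_b = π·20²/4 = 314.2 mm²; R_n = 372 × 314.2 × 2 × 1 / 1000 = 233.7 kN → 0.75 × 233.7 = 175 kN.
Bearing: edge l_c = 24, r_n = 165.3 kN; interior l_c = 58, r_n = 275.5 kN; R_n = 165.3 + 1·275.5 = 440.8 kN → 331 kN.
Block shear: A_gv = 1610, A_nv = 1106, A_nt = 392 mm²; R_n = min(0.6F_uA_nv, 0.6F_yA_gv) + U_bs·F_u·A_nt = 426.4 kN → 320 kN.
Bolt shear governs: 175 kN.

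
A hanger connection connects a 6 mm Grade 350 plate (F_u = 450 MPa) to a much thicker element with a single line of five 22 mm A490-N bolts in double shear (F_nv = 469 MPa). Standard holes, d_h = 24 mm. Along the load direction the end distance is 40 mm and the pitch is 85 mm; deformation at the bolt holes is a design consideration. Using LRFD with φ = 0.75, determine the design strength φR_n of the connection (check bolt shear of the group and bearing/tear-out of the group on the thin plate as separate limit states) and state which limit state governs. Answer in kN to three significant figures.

496 kN (bearing governs)

Bolt shear: A_b = π·22²/4 = 380.1 mm²; R_n = 469 × 380.1 × 5 × 2 / 1000 = 1783 kN → 0.75 × 1783 = 1340 kN.
Bearing (1.2 l_c t F_u ≤ 2.4 d t F_u): upper limit = 2.4·22·6·450 / 1000 = 142.6 kN.
  Edge l_c = 40 − 24/2 = 28 → r_n = 90.72 kN; interior l_c = 85 − 24 = 61 → r_n = 142.6 kN.
  R_n,bearing = 1·90.72 + 4·142.6 = 661 kN → 0.75 × 661 = 496 kN.
Bearing governs: 496 kN.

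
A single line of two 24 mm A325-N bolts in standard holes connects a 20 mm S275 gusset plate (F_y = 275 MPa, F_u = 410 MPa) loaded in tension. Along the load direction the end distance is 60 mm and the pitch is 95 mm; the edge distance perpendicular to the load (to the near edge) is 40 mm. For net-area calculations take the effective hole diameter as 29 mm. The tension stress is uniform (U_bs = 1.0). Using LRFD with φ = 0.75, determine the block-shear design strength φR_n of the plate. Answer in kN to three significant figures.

540 kN

Shear plane L_v = 60 + 1·95 = 155 mm; A_gv = 155 × 20 = 3100 mm².
A_nv = (155 − 1.5·29) × 20 = 2230 mm².
A_nt = (40 − 0.5·29) × 20 = 510 mm².
0.6 F_u A_nv = 548.6 kN; 0.6 F_y A_gv = 511.5 kN → shear yielding governs the shear term.
R_n = 511.5 + 1.0 × 410 × 510 / 1000 = 720.6 kN.
Design strength φR_n = 0.75 × 720.6 = 540 kN.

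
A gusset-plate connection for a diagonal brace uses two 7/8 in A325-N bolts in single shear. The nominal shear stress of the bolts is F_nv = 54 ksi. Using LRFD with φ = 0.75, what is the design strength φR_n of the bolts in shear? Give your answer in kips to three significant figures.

A_b = π × 0.875² / 4 = 0.6013 in².
R_n = F_nv · A_b · n · n_s = 54 × 0.6013 × 2 × 1 = 64.94 kips.
Design strength φR_n = 0.75 × 64.94 = 48.7 kips.

48.7 kips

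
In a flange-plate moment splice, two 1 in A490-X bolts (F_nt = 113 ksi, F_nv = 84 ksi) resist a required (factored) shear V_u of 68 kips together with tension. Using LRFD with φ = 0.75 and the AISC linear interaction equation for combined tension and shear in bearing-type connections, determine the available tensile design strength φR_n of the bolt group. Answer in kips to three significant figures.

A_b = π·1²/4 = 0.7854 in²; f_rv = 68 / (2 × 0.7854) = 43.29 ksi.
F'_nt = 1.3 F_nt − (F_nt / φF_nv) f_rv = 1.3·113 − (113/(0.75·84))·43.29 = 69.25 ksi, capped at F_nt → F'_nt = 69.25 ksi.
R_n = F'_nt · A_b · n = 69.25 × 0.7854 × 2 = 108.8 kips.
Design strength φR_n = 0.75 × 108.8 = 81.6 kips.

81.6 kips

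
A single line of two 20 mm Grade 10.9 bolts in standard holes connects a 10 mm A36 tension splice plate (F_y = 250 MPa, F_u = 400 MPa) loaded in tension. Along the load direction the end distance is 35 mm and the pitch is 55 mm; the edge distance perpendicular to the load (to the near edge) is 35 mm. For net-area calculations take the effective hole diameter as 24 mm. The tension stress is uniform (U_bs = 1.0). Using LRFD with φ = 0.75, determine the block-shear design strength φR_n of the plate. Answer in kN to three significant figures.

Shear plane L_v = 35 + 1·55 = 90 mm; A_gv = 90 × 10 = 900 mm².
A_nv = (90 − 1.5·24) × 10 = 540 mm².
A_nt = (35 − 0.5·24) × 10 = 230 mm².
0.6 F_u A_nv = 129.6 kN; 0.6 F_y A_gv = 135 kN → shear rupture governs the shear term.
R_n = 129.6 + 1.0 × 400 × 230 / 1000 = 221.6 kN.
Design strength φR_n = 0.75 × 221.6 = 166 kN.

166 kN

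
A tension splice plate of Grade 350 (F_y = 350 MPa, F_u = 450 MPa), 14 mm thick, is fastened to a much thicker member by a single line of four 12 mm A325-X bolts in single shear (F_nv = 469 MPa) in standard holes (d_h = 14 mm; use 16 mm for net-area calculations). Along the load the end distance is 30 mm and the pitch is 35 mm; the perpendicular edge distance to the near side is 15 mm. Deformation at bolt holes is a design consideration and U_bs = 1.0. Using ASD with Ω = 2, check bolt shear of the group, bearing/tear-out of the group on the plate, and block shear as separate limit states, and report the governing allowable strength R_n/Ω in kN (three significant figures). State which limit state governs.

106 kN (bolt shear governs)

Bolt shear: A_b = π·12²/4 = 113.1 mm²; R_n = 469 × 113.1 × 4 × 1 / 1000 = 212.2 kN → 212.2 / 2 = 106 kN.
Bearing: edge l_c = 23, r_n = 173.9 kN; interior l_c = 21, r_n = 158.8 kN; R_n = 173.9 + 3·158.8 = 650.2 kN → 325 kN.
Block shear: A_gv = 1890, A_nv = 1106, A_nt = 98 mm²; R_n = min(0.6F_uA_nv, 0.6F_yA_gv) + U_bs·F_u·A_nt = 342.7 kN → 171 kN.
Bolt shear governs: 106 kN.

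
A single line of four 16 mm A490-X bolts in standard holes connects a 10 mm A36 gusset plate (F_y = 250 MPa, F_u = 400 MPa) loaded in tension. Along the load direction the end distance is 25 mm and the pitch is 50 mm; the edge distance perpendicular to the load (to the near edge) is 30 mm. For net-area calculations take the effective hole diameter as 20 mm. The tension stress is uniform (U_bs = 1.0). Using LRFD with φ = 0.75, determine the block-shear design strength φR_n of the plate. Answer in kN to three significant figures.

Shear plane L_v = 25 + 3·50 = 175 mm; A_gv = 175 × 10 = 1750 mm².
A_nv = (175 − 3.5·20) × 10 = 1050 mm².
A_nt = (30 − 0.5·20) × 10 = 200 mm².
0.6 F_u A_nv = 252 kN; 0.6 F_y A_gv = 262.5 kN → shear rupture governs the shear term.
R_n = 252 + 1.0 × 400 × 200 / 1000 = 332 kN.
Design strength φR_n = 0.75 × 332 = 249 kN.

249 kN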